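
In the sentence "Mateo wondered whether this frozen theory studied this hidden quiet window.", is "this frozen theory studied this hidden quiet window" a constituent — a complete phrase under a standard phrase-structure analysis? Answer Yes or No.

Yes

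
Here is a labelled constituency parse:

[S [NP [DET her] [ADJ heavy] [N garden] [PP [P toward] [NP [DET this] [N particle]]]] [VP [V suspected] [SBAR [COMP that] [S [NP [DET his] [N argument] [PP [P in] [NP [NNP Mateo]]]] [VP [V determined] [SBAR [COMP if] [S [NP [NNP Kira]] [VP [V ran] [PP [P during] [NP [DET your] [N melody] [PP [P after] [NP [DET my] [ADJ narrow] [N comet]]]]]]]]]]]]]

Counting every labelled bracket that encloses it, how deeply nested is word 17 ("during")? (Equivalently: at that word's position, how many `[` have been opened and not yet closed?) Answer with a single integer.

Counting open brackets not yet closed at "during": [S [VP [SBAR [S [VP [SBAR [S [VP [PP [P = 10.

10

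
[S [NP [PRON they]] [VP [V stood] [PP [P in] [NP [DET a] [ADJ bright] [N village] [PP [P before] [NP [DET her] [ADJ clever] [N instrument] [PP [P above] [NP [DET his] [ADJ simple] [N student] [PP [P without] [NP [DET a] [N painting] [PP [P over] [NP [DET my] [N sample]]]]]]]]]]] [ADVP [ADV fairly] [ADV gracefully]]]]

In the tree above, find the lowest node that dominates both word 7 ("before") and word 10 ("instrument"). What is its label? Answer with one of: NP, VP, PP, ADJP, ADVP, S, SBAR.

PP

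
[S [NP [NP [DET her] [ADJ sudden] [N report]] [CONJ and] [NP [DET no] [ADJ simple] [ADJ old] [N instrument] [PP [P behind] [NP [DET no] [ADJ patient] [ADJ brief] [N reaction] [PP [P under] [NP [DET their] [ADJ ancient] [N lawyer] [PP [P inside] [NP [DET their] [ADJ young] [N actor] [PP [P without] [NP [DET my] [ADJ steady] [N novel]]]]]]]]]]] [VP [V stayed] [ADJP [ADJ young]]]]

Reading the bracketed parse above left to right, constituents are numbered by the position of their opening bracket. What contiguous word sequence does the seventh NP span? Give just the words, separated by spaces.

The NP opening brackets appear, in order, over: "her sudden report and no simple old instrument behind no patient brief reaction under their ancient lawyer inside their young actor without my steady novel"; "her sudden report"; "no simple old instrument behind no patient brief reaction under their ancient lawyer inside their young actor without my steady novel"; "no patient brief reaction under their ancient lawyer inside their young actor without my steady novel"; "their ancient lawyer inside their young actor without my steady novel"; "their young actor without my steady novel"; "my steady novel". The seventh one spans "my steady novel".

my steady novel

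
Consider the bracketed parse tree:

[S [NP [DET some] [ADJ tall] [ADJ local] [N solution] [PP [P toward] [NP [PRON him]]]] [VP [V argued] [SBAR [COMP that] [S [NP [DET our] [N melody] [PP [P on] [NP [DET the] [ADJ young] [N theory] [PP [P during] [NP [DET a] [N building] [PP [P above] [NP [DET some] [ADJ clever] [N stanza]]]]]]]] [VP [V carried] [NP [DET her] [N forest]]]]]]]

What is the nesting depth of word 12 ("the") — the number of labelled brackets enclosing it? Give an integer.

Counting open brackets not yet closed at "the": [S [VP [SBAR [S [NP [PP [NP [DET = 8.

8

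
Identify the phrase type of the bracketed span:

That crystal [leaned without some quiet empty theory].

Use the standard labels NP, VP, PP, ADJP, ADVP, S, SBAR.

The bracketed span "leaned without some quiet empty theory" is headed by "leaned", making it a verb phrase (VP).

VP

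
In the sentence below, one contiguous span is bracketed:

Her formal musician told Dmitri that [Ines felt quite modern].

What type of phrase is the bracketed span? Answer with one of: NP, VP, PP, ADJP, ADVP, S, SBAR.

S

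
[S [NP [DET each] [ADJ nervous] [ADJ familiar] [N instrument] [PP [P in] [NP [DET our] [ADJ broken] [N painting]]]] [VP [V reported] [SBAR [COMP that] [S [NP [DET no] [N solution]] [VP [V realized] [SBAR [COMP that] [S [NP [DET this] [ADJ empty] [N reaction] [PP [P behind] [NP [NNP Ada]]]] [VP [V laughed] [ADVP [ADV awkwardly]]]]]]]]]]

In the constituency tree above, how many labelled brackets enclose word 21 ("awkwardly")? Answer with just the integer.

10

Counting open brackets not yet closed at "awkwardly": [S [VP [SBAR [S [VP [SBAR [S [VP [ADVP [ADV = 10.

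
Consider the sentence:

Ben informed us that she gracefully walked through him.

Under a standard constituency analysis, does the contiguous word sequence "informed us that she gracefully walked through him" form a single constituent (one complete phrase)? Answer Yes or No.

"informed us that she gracefully walked through him" is exactly the verb phrase [VP informed us that she gracefully walked through him], a complete constituent.

Yes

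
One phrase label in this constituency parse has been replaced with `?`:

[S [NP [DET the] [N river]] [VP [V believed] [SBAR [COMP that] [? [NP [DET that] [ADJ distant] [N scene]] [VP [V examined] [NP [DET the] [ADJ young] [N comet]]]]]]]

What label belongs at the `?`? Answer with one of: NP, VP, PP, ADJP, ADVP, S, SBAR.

Looking at what the `?` directly dominates — NP, VP — this is a clause (S).

S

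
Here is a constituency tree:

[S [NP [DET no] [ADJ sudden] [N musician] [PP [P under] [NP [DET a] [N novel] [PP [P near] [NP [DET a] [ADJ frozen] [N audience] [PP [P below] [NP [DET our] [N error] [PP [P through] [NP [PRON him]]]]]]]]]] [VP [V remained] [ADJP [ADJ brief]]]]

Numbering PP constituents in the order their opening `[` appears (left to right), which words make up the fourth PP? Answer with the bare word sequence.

In left-to-right order the PP constituents are "under a novel near a frozen audience below our error through him"; "near a frozen audience below our error through him"; "below our error through him"; "through him". Number 4 is "through him".

through him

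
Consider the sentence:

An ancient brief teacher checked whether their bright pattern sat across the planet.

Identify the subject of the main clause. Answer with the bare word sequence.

The subject of the main clause is the NP immediately before the verb "checked": "an ancient brief teacher".

an ancient brief teacher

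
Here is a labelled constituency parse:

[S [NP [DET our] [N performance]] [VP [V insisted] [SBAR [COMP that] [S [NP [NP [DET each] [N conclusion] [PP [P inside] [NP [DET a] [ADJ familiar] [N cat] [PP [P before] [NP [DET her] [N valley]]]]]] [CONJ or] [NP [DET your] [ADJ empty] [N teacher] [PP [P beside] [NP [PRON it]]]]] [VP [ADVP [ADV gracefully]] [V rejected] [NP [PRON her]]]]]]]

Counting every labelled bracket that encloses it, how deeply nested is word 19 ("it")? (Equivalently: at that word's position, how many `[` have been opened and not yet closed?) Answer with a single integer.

9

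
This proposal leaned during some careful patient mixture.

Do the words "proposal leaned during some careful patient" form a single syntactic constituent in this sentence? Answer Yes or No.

No

"proposal" belongs to the noun phrase "this proposal" while "patient" belongs to the verb phrase "leaned during some careful patient mixture"; a span that runs across that boundary is not a single phrase.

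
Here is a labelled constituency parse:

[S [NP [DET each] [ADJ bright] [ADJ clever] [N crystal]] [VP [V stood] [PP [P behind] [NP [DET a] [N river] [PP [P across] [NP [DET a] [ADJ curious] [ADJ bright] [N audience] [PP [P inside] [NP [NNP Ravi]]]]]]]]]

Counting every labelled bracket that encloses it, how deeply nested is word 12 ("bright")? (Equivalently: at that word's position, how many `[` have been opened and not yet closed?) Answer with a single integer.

The word sits inside ADJ, which is inside NP, inside PP, inside NP, inside PP, inside VP, inside S — 7 brackets in all.

7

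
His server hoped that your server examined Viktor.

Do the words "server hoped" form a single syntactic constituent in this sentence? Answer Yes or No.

The smallest constituent containing the whole sequence is the clause [S his server hoped that your server examined Viktor], but the sequence is only part of it — it straddles the boundary between noun phrase "his server" and verb phrase "hoped that your server examined Viktor".

No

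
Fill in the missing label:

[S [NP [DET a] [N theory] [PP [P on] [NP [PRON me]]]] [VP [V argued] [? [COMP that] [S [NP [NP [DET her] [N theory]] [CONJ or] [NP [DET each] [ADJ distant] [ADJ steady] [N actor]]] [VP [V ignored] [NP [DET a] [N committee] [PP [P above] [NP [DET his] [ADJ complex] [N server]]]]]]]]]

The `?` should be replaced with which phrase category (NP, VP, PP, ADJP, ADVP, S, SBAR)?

A constituent whose immediate children are COMP 'that', S is a subordinate clause: SBAR.

SBAR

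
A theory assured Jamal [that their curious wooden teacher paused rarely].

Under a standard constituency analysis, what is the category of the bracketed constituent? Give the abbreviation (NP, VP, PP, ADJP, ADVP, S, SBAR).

The span is built around the complementizer "that" — a subordinate clause (SBAR).

SBAR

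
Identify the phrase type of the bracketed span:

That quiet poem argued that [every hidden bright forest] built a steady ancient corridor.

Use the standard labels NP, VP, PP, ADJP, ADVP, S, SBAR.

NP

"forest" is the head of the bracketed span, so the span is a noun phrase: NP.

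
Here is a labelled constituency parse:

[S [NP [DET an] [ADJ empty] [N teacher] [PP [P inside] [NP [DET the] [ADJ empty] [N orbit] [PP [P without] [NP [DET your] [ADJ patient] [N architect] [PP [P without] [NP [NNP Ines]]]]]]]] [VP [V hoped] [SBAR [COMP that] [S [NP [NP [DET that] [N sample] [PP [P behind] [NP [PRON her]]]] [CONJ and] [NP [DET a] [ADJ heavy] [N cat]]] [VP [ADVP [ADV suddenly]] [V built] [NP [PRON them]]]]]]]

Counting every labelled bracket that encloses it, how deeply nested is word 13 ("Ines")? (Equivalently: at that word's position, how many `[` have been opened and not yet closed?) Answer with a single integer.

9

Path from the root down to the word: S → NP → PP → NP → PP → NP → PP → NP → NNP. That is 9 enclosing brackets.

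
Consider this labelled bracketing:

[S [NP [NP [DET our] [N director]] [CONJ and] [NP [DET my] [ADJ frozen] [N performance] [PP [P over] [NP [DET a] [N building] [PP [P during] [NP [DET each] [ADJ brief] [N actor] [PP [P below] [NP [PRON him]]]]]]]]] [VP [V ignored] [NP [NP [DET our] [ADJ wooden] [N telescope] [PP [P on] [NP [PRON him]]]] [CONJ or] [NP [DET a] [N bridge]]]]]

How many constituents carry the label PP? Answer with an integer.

4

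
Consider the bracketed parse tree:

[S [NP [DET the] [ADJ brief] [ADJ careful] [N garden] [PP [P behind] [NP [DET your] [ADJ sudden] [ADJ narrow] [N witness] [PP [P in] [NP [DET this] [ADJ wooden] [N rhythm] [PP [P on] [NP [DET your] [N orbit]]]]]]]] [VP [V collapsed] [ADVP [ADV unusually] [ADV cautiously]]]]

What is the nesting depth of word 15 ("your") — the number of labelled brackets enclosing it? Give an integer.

Counting open brackets not yet closed at "your": [S [NP [PP [NP [PP [NP [PP [NP [DET = 9.

9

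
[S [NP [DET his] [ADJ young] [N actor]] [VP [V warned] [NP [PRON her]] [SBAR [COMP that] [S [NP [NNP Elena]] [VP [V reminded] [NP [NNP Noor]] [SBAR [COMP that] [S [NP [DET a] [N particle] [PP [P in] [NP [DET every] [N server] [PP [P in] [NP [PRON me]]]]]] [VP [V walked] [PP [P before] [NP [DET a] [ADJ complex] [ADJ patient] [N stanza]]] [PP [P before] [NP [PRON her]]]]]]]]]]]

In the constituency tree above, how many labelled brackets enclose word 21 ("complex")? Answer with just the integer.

11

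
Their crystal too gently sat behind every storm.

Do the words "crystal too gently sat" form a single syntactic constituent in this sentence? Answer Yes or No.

The smallest constituent containing the whole sequence is the clause [S their crystal too gently sat behind every storm], but the sequence is only part of it — it straddles the boundary between noun phrase "their crystal" and verb phrase "too gently sat behind every storm".

No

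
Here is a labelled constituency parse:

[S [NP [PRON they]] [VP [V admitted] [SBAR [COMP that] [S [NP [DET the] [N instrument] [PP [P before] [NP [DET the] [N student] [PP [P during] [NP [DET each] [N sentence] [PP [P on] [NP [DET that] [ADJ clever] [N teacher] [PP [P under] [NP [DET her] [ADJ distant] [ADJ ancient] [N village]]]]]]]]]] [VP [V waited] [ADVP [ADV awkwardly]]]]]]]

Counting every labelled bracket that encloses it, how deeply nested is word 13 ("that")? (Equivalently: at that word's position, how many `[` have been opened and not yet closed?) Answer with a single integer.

12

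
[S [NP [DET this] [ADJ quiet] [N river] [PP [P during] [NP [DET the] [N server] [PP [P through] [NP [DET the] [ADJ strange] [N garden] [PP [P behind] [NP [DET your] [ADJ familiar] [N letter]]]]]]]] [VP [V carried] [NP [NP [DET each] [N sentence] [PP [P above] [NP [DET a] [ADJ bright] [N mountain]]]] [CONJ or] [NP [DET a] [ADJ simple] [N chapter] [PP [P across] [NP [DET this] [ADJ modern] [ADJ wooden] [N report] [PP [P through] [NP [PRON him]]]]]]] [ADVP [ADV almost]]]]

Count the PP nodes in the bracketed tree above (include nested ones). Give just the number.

6

Listing each PP by its span: [PP during the server through the strange garden behind your familiar letter]; [PP through the strange garden behind your familiar letter]; [PP behind your familiar letter]; [PP above a bright mountain]; [PP across this modern wooden report through him]; [PP through him] — that makes 6.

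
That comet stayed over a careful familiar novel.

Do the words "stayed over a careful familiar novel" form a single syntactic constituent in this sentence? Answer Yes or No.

These words form the whole verb phrase headed by "stayed", so yes — one constituent.

Yes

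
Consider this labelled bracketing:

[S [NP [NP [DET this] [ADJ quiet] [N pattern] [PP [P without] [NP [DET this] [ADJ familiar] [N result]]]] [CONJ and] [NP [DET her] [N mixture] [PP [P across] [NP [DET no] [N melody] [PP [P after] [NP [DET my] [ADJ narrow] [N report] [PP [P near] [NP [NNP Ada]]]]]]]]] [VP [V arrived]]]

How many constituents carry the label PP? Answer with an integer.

The PP constituents are: [PP without this familiar result]; [PP across no melody after my narrow report near Ada]; [PP after my narrow report near Ada]; [PP near Ada]. Total: 4.

4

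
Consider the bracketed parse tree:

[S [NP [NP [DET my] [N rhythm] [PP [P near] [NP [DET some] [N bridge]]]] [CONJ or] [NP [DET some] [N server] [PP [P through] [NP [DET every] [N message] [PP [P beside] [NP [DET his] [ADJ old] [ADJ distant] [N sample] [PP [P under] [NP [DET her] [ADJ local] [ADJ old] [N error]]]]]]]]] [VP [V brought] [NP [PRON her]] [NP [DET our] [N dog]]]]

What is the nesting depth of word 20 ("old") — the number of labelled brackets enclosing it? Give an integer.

Counting open brackets not yet closed at "old": [S [NP [NP [PP [NP [PP [NP [PP [NP [ADJ = 10.

10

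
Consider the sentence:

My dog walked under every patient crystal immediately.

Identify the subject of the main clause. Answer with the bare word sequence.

my dog

The subject of the main clause is the NP immediately before the verb "walked": "my dog".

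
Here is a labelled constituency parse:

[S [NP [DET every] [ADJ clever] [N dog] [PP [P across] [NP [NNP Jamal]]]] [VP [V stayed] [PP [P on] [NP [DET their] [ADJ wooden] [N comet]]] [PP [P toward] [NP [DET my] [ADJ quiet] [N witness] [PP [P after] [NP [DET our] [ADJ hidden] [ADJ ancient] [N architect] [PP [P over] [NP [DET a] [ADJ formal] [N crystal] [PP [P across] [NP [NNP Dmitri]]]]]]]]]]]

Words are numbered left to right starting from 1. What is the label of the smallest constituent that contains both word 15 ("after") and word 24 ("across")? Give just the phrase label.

The smallest bracket enclosing both words is [PP after our hidden ancient architect over a formal crystal across Dmitri], so the label is PP.

PP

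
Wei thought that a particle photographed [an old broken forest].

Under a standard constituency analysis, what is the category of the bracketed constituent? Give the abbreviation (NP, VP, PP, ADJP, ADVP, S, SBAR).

NP

"forest" is the head of the bracketed span, so the span is a noun phrase: NP.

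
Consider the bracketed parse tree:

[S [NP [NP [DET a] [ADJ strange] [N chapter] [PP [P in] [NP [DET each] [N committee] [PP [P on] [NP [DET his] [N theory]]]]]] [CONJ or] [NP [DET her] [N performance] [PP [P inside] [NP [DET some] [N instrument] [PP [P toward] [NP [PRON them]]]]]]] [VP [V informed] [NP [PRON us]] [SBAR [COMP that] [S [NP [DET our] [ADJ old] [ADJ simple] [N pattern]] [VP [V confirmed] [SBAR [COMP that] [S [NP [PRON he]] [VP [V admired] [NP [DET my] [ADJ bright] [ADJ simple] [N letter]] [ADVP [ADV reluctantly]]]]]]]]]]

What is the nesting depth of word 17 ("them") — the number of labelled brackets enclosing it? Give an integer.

8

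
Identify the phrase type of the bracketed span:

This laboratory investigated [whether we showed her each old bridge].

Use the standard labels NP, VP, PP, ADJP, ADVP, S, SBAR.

SBAR

The bracketed span "whether we showed her each old bridge" is headed by "whether", making it a subordinate clause (SBAR).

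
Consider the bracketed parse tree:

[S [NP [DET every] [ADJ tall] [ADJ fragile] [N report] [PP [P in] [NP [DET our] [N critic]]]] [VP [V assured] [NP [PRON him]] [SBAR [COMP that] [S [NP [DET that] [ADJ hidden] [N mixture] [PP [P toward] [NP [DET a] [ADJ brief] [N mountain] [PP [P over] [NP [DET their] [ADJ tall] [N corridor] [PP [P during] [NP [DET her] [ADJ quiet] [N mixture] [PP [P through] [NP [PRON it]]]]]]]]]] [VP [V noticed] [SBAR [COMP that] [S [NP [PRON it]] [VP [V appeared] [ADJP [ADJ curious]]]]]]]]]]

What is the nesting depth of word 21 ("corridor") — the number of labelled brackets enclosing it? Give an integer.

10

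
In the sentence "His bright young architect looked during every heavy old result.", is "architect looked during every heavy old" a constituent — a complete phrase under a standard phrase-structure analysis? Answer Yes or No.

No

The sequence begins inside the noun phrase "his bright young architect" and ends inside the verb phrase "looked during every heavy old result"; it crosses a phrase boundary, so no single node in the tree spans exactly those words.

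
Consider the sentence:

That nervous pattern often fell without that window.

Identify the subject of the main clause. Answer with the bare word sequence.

"that nervous pattern" is the NP that combines with the VP headed by "fell" to form the main clause — the subject.

that nervous pattern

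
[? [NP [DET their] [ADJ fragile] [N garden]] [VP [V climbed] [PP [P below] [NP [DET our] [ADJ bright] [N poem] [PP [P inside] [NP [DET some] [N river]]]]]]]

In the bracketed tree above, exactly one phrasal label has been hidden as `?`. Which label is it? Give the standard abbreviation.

S

The `?` node immediately contains: NP, VP. That is the internal structure of a clause, so the label is S.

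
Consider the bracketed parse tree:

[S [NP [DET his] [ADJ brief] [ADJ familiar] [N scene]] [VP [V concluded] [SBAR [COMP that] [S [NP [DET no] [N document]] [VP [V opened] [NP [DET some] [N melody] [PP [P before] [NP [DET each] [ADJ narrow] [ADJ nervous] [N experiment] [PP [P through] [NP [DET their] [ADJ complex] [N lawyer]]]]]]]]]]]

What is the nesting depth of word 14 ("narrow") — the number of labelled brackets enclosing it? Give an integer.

9

Counting open brackets not yet closed at "narrow": [S [VP [SBAR [S [VP [NP [PP [NP [ADJ = 9.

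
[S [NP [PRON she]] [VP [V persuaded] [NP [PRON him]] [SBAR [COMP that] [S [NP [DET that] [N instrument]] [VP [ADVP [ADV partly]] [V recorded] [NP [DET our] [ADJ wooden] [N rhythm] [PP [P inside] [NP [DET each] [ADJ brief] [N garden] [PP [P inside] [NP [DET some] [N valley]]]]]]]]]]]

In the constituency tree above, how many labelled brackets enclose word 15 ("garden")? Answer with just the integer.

Counting open brackets not yet closed at "garden": [S [VP [SBAR [S [VP [NP [PP [NP [N = 9.

9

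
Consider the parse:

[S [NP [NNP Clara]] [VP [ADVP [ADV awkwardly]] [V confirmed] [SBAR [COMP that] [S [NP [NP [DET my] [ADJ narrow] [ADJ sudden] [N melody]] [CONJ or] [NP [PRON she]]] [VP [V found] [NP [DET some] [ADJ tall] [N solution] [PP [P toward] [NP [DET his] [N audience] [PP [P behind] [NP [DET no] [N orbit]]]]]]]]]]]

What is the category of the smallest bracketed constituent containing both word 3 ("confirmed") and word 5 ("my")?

Word 3 lies under S → VP → V; word 5 lies under S → VP → SBAR → S → NP → NP → DET. The lowest shared node is the VP.

VP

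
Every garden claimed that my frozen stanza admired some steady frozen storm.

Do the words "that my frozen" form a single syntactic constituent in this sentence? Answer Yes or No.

The smallest constituent containing the whole sequence is the subordinate clause [SBAR that my frozen stanza admired some steady frozen storm], but the sequence is only part of it — it straddles the boundary between complementizer "that" and clause "my frozen stanza admired some steady frozen storm".

No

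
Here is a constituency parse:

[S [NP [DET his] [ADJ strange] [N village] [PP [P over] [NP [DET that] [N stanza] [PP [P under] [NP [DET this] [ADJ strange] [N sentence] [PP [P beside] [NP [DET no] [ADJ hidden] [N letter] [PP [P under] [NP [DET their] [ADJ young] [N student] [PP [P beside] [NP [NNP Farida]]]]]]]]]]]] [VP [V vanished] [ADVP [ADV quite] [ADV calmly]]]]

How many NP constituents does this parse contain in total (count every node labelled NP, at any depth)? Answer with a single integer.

6

Scanning left to right, an opening `[NP` appears at word positions 1, 5, 8, 12, 16, 20 — 6 in total.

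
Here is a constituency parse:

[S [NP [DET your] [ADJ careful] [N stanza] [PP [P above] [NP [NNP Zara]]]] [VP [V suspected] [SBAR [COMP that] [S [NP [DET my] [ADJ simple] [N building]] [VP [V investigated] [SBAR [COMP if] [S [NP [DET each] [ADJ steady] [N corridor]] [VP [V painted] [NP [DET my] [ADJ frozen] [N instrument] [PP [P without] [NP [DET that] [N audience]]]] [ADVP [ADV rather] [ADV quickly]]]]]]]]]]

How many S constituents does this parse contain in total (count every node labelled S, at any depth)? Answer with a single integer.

3

Listing each S by its span: [S your careful stanza above Zara suspected that my simple building investigated if each steady corridor painted my frozen instrument without that audience rather quickly]; [S my simple building investigated if each steady corridor painted my frozen instrument without that audience rather quickly]; [S each steady corridor painted my frozen instrument without that audience rather quickly] — that makes 3.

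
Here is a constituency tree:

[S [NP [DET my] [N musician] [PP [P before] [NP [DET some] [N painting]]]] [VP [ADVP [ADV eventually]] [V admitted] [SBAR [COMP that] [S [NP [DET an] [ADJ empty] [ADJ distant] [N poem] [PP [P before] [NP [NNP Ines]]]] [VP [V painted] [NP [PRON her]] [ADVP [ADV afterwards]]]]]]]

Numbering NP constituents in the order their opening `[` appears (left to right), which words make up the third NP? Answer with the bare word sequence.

an empty distant poem before Ines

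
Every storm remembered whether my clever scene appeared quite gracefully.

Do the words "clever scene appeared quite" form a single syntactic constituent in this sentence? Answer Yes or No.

The smallest constituent containing the whole sequence is the clause [S my clever scene appeared quite gracefully], but the sequence is only part of it — it straddles the boundary between noun phrase "my clever scene" and verb phrase "appeared quite gracefully".

No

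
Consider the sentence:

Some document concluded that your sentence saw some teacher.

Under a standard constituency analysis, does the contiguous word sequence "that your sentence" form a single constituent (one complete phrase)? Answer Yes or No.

The smallest constituent containing the whole sequence is the subordinate clause [SBAR that your sentence saw some teacher], but the sequence is only part of it — it straddles the boundary between complementizer "that" and clause "your sentence saw some teacher".

No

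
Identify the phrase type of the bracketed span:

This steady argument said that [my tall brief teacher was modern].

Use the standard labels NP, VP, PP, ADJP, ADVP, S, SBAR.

"was" is the head of the bracketed span, so the span is a clause: S.

S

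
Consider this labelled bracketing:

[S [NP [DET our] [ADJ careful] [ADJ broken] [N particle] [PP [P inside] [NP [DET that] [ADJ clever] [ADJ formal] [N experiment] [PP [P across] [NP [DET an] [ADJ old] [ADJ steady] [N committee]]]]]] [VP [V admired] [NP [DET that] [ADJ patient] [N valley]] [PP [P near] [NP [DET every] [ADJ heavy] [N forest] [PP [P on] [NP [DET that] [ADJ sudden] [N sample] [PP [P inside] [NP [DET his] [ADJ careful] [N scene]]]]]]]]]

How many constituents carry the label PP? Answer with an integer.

Scanning left to right, an opening `[PP` appears at word positions 5, 10, 19, 23, 27 — 5 in total.

5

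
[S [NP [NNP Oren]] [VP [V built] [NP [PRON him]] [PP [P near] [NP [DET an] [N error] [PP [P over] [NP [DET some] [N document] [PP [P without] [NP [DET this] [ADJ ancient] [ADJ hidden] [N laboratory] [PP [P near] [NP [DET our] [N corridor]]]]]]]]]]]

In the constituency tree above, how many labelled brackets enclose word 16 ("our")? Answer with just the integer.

11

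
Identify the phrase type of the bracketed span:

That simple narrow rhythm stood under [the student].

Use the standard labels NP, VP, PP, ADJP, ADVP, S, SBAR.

NP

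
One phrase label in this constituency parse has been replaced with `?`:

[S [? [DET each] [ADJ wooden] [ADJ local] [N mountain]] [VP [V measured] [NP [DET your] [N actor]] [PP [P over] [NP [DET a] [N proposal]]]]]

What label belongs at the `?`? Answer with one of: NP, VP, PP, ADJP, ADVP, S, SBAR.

NP

The `?` node immediately contains: DET 'each', ADJ 'wooden', ADJ 'local', N 'mountain'. That is the internal structure of a noun phrase, so the label is NP.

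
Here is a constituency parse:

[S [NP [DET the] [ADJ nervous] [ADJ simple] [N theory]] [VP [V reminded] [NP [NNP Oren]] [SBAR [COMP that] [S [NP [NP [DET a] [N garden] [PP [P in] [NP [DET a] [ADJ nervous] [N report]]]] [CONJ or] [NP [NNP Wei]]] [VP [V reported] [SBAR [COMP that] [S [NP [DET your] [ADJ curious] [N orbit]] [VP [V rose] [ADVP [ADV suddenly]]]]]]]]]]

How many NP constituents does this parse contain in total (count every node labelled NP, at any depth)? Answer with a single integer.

Scanning left to right, an opening `[NP` appears at word positions 1, 6, 8, 8, 11, 15, 18 — 7 in total.

7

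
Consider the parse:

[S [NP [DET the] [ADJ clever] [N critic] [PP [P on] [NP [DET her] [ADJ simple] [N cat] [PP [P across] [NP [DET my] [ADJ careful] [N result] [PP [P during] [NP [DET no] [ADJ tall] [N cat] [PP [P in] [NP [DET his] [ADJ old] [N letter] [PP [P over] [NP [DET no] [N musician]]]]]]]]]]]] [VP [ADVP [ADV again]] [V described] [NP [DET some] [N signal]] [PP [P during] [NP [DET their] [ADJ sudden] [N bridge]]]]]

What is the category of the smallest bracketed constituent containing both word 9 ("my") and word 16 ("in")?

NP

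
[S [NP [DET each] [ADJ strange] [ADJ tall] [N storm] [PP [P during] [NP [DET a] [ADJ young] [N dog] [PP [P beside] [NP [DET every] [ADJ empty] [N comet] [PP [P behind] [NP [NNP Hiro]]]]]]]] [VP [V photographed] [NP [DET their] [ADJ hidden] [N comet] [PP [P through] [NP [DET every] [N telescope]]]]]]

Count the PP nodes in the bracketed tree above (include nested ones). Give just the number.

The PP constituents are: [PP during a young dog beside every empty comet behind Hiro]; [PP beside every empty comet behind Hiro]; [PP behind Hiro]; [PP through every telescope]. Total: 4.

4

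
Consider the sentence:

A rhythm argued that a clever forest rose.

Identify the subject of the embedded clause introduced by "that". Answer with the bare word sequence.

"a clever forest" is the NP that combines with the VP headed by "rose" to form the embedded clause introduced by "that" — the subject.

a clever forest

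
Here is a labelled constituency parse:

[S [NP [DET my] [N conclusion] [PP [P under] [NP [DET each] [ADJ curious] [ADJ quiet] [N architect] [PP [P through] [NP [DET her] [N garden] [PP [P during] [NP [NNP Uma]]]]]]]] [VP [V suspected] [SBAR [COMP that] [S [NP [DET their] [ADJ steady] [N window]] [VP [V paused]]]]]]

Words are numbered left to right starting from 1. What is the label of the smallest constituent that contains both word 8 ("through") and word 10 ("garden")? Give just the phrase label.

PP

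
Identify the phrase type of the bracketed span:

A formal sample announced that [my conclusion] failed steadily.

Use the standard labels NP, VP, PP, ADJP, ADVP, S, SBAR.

NP

The bracketed span "my conclusion" is headed by "conclusion", making it a noun phrase (NP).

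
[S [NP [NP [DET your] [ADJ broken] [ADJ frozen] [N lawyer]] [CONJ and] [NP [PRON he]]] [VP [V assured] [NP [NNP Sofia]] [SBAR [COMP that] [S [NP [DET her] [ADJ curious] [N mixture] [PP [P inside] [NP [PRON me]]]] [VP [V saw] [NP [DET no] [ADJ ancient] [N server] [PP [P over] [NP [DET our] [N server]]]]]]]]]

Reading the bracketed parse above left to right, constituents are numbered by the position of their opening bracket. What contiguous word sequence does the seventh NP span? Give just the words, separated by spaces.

The NP opening brackets appear, in order, over: "your broken frozen lawyer and he"; "your broken frozen lawyer"; "he"; "Sofia"; "her curious mixture inside me"; "me"; "no ancient server over our server"; "our server". The seventh one spans "no ancient server over our server".

no ancient server over our server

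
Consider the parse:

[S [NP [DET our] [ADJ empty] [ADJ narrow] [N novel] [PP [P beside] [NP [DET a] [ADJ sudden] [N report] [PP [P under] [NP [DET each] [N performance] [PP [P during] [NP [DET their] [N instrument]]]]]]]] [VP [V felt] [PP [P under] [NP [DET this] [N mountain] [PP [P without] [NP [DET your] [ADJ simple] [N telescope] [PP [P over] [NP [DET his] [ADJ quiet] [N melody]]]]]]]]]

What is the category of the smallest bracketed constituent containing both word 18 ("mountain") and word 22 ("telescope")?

NP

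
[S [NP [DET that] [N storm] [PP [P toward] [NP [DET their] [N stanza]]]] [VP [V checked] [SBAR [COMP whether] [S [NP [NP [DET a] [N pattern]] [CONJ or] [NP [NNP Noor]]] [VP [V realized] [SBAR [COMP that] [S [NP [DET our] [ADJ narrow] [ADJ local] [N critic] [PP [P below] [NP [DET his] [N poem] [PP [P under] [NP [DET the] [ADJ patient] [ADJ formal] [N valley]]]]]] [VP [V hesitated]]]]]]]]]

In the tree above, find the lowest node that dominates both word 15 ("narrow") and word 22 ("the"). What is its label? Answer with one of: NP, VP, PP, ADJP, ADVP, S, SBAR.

NP

Word 15 lies under S → VP → SBAR → S → VP → SBAR → S → NP → ADJ; word 22 lies under S → VP → SBAR → S → VP → SBAR → S → NP → PP → NP → PP → NP → DET. The lowest shared node is the NP.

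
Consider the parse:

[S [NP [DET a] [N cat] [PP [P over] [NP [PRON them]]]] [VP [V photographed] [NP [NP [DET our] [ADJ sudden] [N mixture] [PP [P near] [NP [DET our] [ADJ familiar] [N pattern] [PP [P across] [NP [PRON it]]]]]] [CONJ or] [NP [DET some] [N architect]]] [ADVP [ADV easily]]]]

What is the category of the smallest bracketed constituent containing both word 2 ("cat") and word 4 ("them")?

NP

The smallest bracket enclosing both words is [NP a cat over them], so the label is NP.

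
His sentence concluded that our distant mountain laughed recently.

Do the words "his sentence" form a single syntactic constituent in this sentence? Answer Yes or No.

Yes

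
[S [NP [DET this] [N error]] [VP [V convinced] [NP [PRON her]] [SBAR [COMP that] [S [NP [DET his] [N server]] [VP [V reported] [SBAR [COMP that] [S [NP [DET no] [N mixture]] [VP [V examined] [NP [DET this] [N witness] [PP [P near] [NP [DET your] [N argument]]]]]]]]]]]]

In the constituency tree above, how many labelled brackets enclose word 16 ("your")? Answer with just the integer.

12

Counting open brackets not yet closed at "your": [S [VP [SBAR [S [VP [SBAR [S [VP [NP [PP [NP [DET = 12.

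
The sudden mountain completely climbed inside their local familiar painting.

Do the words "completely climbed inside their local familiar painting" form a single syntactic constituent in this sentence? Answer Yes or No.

Yes

The sequence corresponds to a single VP node — the verb phrase "completely climbed inside their local familiar painting".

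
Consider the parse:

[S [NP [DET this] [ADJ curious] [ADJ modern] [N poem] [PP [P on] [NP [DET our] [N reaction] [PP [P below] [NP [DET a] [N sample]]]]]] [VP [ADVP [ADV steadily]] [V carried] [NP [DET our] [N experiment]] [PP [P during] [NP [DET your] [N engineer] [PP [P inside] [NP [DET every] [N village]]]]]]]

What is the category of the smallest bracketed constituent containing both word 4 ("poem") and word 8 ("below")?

NP

The smallest bracket enclosing both words is [NP this curious modern poem on our reaction below a sample], so the label is NP.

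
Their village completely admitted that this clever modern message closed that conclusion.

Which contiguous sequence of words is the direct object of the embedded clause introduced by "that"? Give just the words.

that conclusion

"closed" heads the VP of the embedded clause introduced by "that", and "that conclusion" is its direct object.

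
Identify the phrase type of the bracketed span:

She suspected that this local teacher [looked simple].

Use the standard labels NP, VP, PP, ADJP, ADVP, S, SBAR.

VP

"looked" is the head of the bracketed span, so the span is a verb phrase: VP.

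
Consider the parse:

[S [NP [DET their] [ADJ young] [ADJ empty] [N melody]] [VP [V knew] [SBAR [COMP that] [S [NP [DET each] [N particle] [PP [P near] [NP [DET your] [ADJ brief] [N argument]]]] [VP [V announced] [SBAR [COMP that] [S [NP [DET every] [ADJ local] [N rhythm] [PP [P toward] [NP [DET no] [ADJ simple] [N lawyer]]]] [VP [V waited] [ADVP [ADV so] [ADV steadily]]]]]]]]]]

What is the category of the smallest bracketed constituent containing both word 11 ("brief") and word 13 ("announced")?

S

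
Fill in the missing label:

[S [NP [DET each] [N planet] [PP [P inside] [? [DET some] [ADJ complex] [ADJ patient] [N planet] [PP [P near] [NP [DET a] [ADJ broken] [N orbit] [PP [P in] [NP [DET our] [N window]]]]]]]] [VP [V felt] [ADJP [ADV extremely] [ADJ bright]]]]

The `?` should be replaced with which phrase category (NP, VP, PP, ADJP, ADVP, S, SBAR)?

The `?` node immediately contains: DET 'some', ADJ 'complex', ADJ 'patient', N 'planet', PP. That is the internal structure of a noun phrase, so the label is NP.

NP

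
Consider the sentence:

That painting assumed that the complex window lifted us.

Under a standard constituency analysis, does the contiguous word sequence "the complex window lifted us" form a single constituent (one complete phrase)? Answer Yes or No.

"the complex window lifted us" is exactly the clause [S the complex window lifted us], a complete constituent.

Yes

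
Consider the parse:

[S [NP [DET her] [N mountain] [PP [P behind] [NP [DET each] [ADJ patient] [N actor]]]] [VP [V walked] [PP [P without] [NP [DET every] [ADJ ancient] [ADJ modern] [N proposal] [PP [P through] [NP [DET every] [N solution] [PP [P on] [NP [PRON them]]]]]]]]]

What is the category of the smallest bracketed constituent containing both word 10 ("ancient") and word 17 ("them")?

NP

Both words fall inside [NP every ancient modern proposal through every solution on them] (words 9–17), and no smaller constituent contains them both. Label: NP.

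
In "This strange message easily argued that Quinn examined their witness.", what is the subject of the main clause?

this strange message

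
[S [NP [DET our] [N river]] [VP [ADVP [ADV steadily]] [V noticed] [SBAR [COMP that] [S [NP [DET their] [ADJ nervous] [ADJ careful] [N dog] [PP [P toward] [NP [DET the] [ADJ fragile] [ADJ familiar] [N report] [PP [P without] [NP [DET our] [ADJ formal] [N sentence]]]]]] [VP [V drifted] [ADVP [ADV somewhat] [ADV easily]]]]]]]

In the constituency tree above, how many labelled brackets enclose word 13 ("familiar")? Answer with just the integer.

The word sits inside ADJ, which is inside NP, inside PP, inside NP, inside S, inside SBAR, inside VP, inside S — 8 brackets in all.

8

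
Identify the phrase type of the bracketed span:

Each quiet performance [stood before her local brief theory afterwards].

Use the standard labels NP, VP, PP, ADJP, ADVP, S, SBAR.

The bracketed span "stood before her local brief theory afterwards" is headed by "stood", making it a verb phrase (VP).

VP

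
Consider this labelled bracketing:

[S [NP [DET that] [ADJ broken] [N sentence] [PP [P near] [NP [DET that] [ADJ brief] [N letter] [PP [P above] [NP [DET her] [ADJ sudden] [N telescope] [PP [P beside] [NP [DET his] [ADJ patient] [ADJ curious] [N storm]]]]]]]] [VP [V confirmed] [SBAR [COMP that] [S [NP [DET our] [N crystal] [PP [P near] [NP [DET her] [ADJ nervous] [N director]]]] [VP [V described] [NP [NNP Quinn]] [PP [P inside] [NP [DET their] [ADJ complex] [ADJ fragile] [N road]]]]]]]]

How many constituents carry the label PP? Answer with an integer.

5

Scanning left to right, an opening `[PP` appears at word positions 4, 8, 12, 21, 27 — 5 in total.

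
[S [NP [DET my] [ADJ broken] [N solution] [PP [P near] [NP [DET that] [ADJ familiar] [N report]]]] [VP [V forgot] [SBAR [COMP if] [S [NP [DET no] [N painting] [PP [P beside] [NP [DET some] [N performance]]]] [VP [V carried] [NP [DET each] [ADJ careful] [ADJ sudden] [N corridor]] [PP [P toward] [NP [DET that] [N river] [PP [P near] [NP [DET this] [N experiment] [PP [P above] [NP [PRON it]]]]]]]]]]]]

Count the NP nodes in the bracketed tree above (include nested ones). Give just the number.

Scanning left to right, an opening `[NP` appears at word positions 1, 5, 10, 13, 16, 21, 24, 27 — 8 in total.

8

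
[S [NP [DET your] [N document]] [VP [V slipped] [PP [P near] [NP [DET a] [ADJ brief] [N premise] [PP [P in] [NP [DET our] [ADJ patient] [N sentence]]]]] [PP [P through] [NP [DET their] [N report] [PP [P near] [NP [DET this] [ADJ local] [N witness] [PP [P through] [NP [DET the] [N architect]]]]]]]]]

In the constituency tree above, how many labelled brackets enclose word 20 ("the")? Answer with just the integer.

9

Counting open brackets not yet closed at "the": [S [VP [PP [NP [PP [NP [PP [NP [DET = 9.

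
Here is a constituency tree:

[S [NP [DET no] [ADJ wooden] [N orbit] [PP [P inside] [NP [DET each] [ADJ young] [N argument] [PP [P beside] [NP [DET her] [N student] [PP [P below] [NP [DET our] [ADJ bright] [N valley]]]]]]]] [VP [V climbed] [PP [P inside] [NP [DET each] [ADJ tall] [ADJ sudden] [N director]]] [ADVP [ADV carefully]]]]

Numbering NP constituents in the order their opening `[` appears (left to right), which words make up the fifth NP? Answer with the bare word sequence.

each tall sudden director

In left-to-right order the NP constituents are "no wooden orbit inside each young argument beside her student below our bright valley"; "each young argument beside her student below our bright valley"; "her student below our bright valley"; "our bright valley"; "each tall sudden director". Number 5 is "each tall sudden director".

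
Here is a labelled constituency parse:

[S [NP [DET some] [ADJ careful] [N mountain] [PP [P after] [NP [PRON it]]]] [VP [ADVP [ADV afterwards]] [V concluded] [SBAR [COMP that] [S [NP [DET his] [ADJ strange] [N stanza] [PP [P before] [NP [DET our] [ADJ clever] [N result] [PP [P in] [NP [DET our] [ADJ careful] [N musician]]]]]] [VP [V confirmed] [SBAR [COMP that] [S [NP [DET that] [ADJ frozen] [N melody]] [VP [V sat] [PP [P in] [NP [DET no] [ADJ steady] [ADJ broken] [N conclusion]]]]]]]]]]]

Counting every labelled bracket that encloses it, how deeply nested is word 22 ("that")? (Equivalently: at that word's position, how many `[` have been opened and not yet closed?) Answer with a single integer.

Counting open brackets not yet closed at "that": [S [VP [SBAR [S [VP [SBAR [S [NP [DET = 9.

9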